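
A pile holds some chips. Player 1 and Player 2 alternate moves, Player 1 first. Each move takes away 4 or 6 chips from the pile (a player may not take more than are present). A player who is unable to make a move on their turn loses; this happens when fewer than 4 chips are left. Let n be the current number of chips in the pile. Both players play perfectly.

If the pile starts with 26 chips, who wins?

Classify positions by backward induction: terminal positions (no move available) are L. From any other position, the mover wins iff some move reaches an L.
n=0: no move → L
n=1: no move → L
n=2: no move → L
n=3: no move → L
n=4: →0(L), so W
n=5: →1(L), so W
n=6: →2(L), so W
n=7: →3(L), so W
n=8: →2(L), so W
n=9: →3(L), so W
n=10: →6(W), 4(W) — all W, so L
n=11: →7(W), 5(W) — all W, so L
n=12: →8(W), 6(W) — all W, so L
n=13: →9(W), 7(W) — all W, so L
n=14: →10(L), so W
n=15: →11(L), so W
n=16: →12(L), so W
n=17: →13(L), so W
n=18: →12(L), so W
n=19: →13(L), so W
n=20: →16(W), 14(W) — all W, so L
n=21: →17(W), 15(W) — all W, so L
n=22: →18(W), 16(W) — all W, so L
n=23: →19(W), 17(W) — all W, so L
n=24: →20(L), so W
n=25: →21(L), so W
n=26: →22(L), so W
The starting position 26 is W: Player 1 should remove 4, leaving 22, handing over an L position.

Player 1 wins.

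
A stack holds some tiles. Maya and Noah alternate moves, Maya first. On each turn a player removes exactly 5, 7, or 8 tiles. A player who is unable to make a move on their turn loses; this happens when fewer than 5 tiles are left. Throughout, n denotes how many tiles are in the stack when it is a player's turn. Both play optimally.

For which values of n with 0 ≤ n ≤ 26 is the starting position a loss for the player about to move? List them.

Classify positions by backward induction: terminal positions (no move available) are L. From any other position, the mover wins iff some move reaches an L.
n=0: no move → L
n=1: no move → L
n=2: no move → L
n=3: no move → L
n=4: no move → L
n=5: W (go to 0, an L position)
n=6: W (go to 1, an L position)
n=7: W (go to 2, an L position)
n=8: W (go to 3, an L position)
n=9: W (go to 4, an L position)
n=10: W (go to 3, an L position)
n=11: W (go to 4, an L position)
n=12: W (go to 4, an L position)
n=13: L (options 8(W), 6(W), 5(W) are all W)
n=14: L (options 9(W), 7(W), 6(W) are all W)
n=15: L (options 10(W), 8(W), 7(W) are all W)
n=16: L (options 11(W), 9(W), 8(W) are all W)
n=17: L (options 12(W), 10(W), 9(W) are all W)
n=18: W (go to 13, an L position)
n=19: W (go to 14, an L position)
n=20: W (go to 15, an L position)
n=21: W (go to 16, an L position)
n=22: W (go to 17, an L position)
n=23: W (go to 16, an L position)
n=24: W (go to 17, an L position)
n=25: W (go to 17, an L position)
n=26: L (options 21(W), 19(W), 18(W) are all W)
The losing starting values of n are exactly the entries labelled L in this table (11 of them).

0, 1, 2, 3, 4, 13, 14, 15, 16, 17, 26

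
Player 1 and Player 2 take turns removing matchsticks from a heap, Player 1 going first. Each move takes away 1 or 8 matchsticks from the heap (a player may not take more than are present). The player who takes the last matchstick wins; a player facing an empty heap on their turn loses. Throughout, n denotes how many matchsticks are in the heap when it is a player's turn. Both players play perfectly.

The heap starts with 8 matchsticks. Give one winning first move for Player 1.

Remove 8, leaving 0.

Use the standard recursion: the mover loses at a terminal position; elsewhere, the mover wins exactly when some move hands the opponent an L position.
n=0: no move → L
n=1: W (go to 0, an L position)
n=2: L (sole option 1(W) is W)
n=3: W (go to 2, an L position)
n=4: L (sole option 3(W) is W)
n=5: W (go to 4, an L position)
n=6: L (sole option 5(W) is W)
n=7: W (go to 6, an L position)
n=8: W (go to 0, an L position)
From 8, the L positions reachable in one move are: 0.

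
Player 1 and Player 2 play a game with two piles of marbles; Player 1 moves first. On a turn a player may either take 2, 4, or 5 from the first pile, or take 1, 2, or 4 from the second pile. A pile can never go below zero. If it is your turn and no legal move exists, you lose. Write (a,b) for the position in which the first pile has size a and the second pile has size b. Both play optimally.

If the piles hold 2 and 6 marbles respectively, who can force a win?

Player 1 wins.

Classify positions by backward induction: terminal positions (no move available) are L. From any other position, the mover wins iff some move reaches an L.
No move ever increases a pile, so every position that can arise here has a ≤ 2 and b ≤ 6; it is enough to label the cells with 0 ≤ a ≤ 2 and 0 ≤ b ≤ 6.
Every move lowers a or b (never raises either), so fill the grid row by row in increasing a, and left to right within a row: each cell's successors are then already labelled.
      b=0  b=1  b=2  b=3  b=4  b=5  b=6
a=0:    L    W    W    L    W    W    L
a=1:    L    W    W    L    W    W    L
a=2:    W    L    W    W    L    W    W
Cells with no legal move (terminal, hence L): (0,0), (1,0).
The remaining L cells, each justified by listing all of its moves:
(0,3): only reaches (0,2)(W), (0,1)(W), all W → L
(0,6): only reaches (0,5)(W), (0,4)(W), (0,2)(W), all W → L
(1,3): only reaches (1,2)(W), (1,1)(W), all W → L
(1,6): only reaches (1,5)(W), (1,4)(W), (1,2)(W), all W → L
(2,1): only reaches (0,1)(W), (2,0)(W), all W → L
(2,4): only reaches (0,4)(W), (2,3)(W), (2,2)(W), (2,0)(W), all W → L
Every other cell has at least one move into one of the L cells above, so it is W.
The starting position (2,6) is W: Player 1 should move to (0,6), handing over an L position.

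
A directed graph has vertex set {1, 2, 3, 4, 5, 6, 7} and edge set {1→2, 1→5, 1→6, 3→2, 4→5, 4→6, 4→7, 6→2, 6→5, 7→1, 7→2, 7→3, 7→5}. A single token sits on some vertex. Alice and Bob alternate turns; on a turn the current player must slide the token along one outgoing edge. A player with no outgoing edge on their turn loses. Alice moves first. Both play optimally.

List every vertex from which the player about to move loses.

Build the W/L table. Terminal = L. A non-terminal position is W if it has a move to some L; otherwise it is L.
Every edge goes from a vertex to one that appears earlier in the order 5, 2, 6, 1, 3, 7, 4, so processing vertices in that order labels each vertex after all of its successors.
5: no outgoing edge → L
2: no outgoing edge → L
6: can move to 2, which is L ⇒ W
1: can move to 2, which is L ⇒ W
3: can move to 2, which is L ⇒ W
7: can move to 2, which is L ⇒ W
4: can move to 5, which is L ⇒ W
Reading off the rows marked L gives the requested list; there are 2 such vertices.

2, 5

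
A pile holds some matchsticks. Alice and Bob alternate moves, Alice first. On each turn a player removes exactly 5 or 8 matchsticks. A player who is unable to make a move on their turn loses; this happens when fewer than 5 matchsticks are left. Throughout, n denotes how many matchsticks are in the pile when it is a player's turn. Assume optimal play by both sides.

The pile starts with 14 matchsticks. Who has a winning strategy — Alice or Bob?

Compute win/loss labels from the base case upward. A position with no move is L. Any other position is W if it can reach an L in one move, else L.
n=0: no move → L
n=1: no move → L
n=2: no move → L
n=3: no move → L
n=4: no move → L
n=5: can move to 0, which is L ⇒ W
n=6: can move to 1, which is L ⇒ W
n=7: can move to 2, which is L ⇒ W
n=8: can move to 3, which is L ⇒ W
n=9: can move to 4, which is L ⇒ W
n=10: can move to 2, which is L ⇒ W
n=11: can move to 3, which is L ⇒ W
n=12: can move to 4, which is L ⇒ W
n=13: moves to 8(W), 5(W); every one is W ⇒ L
n=14: moves to 9(W), 6(W); every one is W ⇒ L
Every move from 14 reaches a W position, so the mover loses.

Bob wins.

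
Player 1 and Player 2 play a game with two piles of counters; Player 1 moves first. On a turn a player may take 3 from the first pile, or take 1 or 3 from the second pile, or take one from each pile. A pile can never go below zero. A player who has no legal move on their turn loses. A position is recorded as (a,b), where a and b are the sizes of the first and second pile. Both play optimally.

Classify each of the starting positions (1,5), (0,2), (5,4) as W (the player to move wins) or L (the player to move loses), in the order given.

Compute win/loss labels from the base case upward. A position with no move is L. Any other position is W if it can reach an L in one move, else L.
No move ever increases a pile, so every position that can arise here has a ≤ 5 and b ≤ 5; it is enough to label the cells with 0 ≤ a ≤ 5 and 0 ≤ b ≤ 5.
Every move lowers a or b (never raises either), so fill the grid row by row in increasing a, and left to right within a row: each cell's successors are then already labelled.
      b=0  b=1  b=2  b=3  b=4  b=5
a=0:    L    W    L    W    L    W
a=1:    L    W    L    W    L    W
a=2:    L    W    L    W    L    W
a=3:    W    W    W    W    W    W
a=4:    W    L    W    L    W    L
a=5:    W    L    W    L    W    L
Cells with no legal move (terminal, hence L): (0,0), (1,0), (2,0).
The remaining L cells, each justified by listing all of its moves:
(0,2): L (sole option (0,1)(W) is W)
(0,4): L (options (0,3)(W), (0,1)(W) are all W)
(1,2): L (options (1,1)(W), (0,1)(W) are all W)
(1,4): L (options (1,3)(W), (1,1)(W), (0,3)(W) are all W)
(2,2): L (options (2,1)(W), (1,1)(W) are all W)
(2,4): L (options (2,3)(W), (2,1)(W), (1,3)(W) are all W)
(4,1): L (options (1,1)(W), (4,0)(W), (3,0)(W) are all W)
(4,3): L (options (1,3)(W), (4,2)(W), (4,0)(W), (3,2)(W) are all W)
(4,5): L (options (1,5)(W), (4,4)(W), (4,2)(W), (3,4)(W) are all W)
(5,1): L (options (2,1)(W), (5,0)(W), (4,0)(W) are all W)
(5,3): L (options (2,3)(W), (5,2)(W), (5,0)(W), (4,2)(W) are all W)
(5,5): L (options (2,5)(W), (5,4)(W), (5,2)(W), (4,4)(W) are all W)
Every other cell has at least one move into one of the L cells above, so it is W.
(1,5): the move to (1,4) reaches an L cell, so W
(0,2): one of the L cells justified above, so L
(5,4): the move to (2,4) reaches an L cell, so W

(1,5): W, (0,2): L, (5,4): W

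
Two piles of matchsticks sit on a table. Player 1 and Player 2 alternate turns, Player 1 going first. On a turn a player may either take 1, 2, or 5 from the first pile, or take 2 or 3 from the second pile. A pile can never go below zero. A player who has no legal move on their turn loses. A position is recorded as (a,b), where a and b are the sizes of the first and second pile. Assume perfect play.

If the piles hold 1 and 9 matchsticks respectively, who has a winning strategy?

Work bottom-up. With no move the player to move loses. Otherwise the position is W if at least one move leads to an L position for the opponent, and L if every move leads to a W.
No move ever increases a pile, so every position that can arise here has a ≤ 1 and b ≤ 9; it is enough to label the cells with 0 ≤ a ≤ 1 and 0 ≤ b ≤ 9.
Every move lowers a or b (never raises either), so fill the grid row by row in increasing a, and left to right within a row: each cell's successors are then already labelled.
      b=0  b=1  b=2  b=3  b=4  b=5  b=6  b=7  b=8  b=9
a=0:    L    L    W    W    W    L    L    W    W    W
a=1:    W    W    L    L    W    W    W    L    L    W
Cells with no legal move (terminal, hence L): (0,0), (0,1).
The remaining L cells, each justified by listing all of its moves:
(0,5): only reaches (0,3)(W), (0,2)(W), all W → L
(0,6): only reaches (0,4)(W), (0,3)(W), all W → L
(1,2): only reaches (0,2)(W), (1,0)(W), all W → L
(1,3): only reaches (0,3)(W), (1,1)(W), (1,0)(W), all W → L
(1,7): only reaches (0,7)(W), (1,5)(W), (1,4)(W), all W → L
(1,8): only reaches (0,8)(W), (1,6)(W), (1,5)(W), all W → L
Every other cell has at least one move into one of the L cells above, so it is W.
The starting position (1,9) is W: Player 1 should move to (1,7), handing over an L position.

Player 1 wins.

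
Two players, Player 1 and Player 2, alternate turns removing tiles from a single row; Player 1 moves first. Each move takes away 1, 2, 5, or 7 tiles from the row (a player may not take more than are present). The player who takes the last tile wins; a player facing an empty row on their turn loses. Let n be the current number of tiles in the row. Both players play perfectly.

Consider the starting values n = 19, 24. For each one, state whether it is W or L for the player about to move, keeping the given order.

Use the standard recursion: the mover loses at a terminal position; elsewhere, the mover wins exactly when some move hands the opponent an L position.
n=0: no move → L
n=1: W (go to 0, an L position)
n=2: W (go to 0, an L position)
n=3: L (options 2(W), 1(W) are all W)
n=4: W (go to 3, an L position)
n=5: W (go to 3, an L position)
n=6: L (options 5(W), 4(W), 1(W) are all W)
n=7: W (go to 6, an L position)
n=8: W (go to 6, an L position)
n=9: L (options 8(W), 7(W), 4(W), 2(W) are all W)
n=10: W (go to 9, an L position)
n=11: W (go to 9, an L position)
n=12: L (options 11(W), 10(W), 7(W), 5(W) are all W)
n=13: W (go to 12, an L position)
n=14: W (go to 12, an L position)
n=15: L (options 14(W), 13(W), 10(W), 8(W) are all W)
n=16: W (go to 15, an L position)
n=17: W (go to 15, an L position)
n=18: L (options 17(W), 16(W), 13(W), 11(W) are all W)
n=19: W (go to 18, an L position)
n=20: W (go to 18, an L position)
n=21: L (options 20(W), 19(W), 16(W), 14(W) are all W)
n=22: W (go to 21, an L position)
n=23: W (go to 21, an L position)
n=24: L (options 23(W), 22(W), 19(W), 17(W) are all W)

19: W, 24: L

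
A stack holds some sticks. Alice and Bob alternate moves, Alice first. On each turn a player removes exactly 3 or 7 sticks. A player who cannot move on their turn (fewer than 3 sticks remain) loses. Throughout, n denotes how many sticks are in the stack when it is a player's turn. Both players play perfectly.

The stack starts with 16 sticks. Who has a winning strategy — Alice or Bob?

Bob wins.

Classify positions by backward induction: terminal positions (no move available) are L. From any other position, the mover wins iff some move reaches an L.
n=0: no move → L
n=1: no move → L
n=2: no move → L
n=3: reaches L-position 0 → W
n=4: reaches L-position 1 → W
n=5: reaches L-position 2 → W
n=6: only reaches 3(W), which is W → L
n=7: reaches L-position 0 → W
n=8: reaches L-position 1 → W
n=9: reaches L-position 6 → W
n=10: only reaches 7(W), 3(W), all W → L
n=11: only reaches 8(W), 4(W), all W → L
n=12: only reaches 9(W), 5(W), all W → L
n=13: reaches L-position 10 → W
n=14: reaches L-position 11 → W
n=15: reaches L-position 12 → W
n=16: only reaches 13(W), 9(W), all W → L
The starting position 16 is L: whatever Alice does, the opponent receives a W position.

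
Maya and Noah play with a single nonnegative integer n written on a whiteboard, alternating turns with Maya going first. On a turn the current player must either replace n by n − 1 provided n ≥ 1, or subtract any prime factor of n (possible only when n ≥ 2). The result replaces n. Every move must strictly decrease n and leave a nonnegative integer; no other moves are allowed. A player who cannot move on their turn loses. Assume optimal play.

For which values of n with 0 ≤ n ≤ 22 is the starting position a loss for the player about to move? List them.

0, 4, 8, 12, 16, 20

Work bottom-up. With no move the player to move loses. Otherwise the position is W if at least one move leads to an L position for the opponent, and L if every move leads to a W.
n=0: no move → L
n=1: reaches L-position 0 → W
n=2: reaches L-position 0 → W
n=3: reaches L-position 0 → W
n=4: only reaches 2(W), 3(W), all W → L
n=5: reaches L-position 0 → W
n=6: reaches L-position 4 → W
n=7: reaches L-position 0 → W
n=8: only reaches 6(W), 7(W), all W → L
n=9: reaches L-position 8 → W
n=10: reaches L-position 8 → W
n=11: reaches L-position 0 → W
n=12: only reaches 9(W), 10(W), 11(W), all W → L
n=13: reaches L-position 0 → W
n=14: reaches L-position 12 → W
n=15: reaches L-position 12 → W
n=16: only reaches 14(W), 15(W), all W → L
n=17: reaches L-position 0 → W
n=18: reaches L-position 16 → W
n=19: reaches L-position 0 → W
n=20: only reaches 15(W), 18(W), 19(W), all W → L
n=21: reaches L-position 20 → W
n=22: reaches L-position 20 → W
The losing starting values of n are exactly the entries labelled L in this table (6 of them).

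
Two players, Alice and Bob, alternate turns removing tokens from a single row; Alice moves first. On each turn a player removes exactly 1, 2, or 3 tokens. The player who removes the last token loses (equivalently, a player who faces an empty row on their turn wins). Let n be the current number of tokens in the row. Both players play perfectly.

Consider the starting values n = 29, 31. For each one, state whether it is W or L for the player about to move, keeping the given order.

Classify positions by backward induction: terminal positions (no move available) are W. From any other position, the mover wins iff some move reaches an L.
n=0: no move; the opponent has just taken the last token and therefore loses → W
n=1: only reaches 0(W), which is W → L
n=2: reaches L-position 1 → W
n=3: reaches L-position 1 → W
n=4: reaches L-position 1 → W
n=5: only reaches 4(W), 3(W), 2(W), all W → L
n=6: reaches L-position 5 → W
n=7: reaches L-position 5 → W
n=8: reaches L-position 5 → W
n=9: only reaches 8(W), 7(W), 6(W), all W → L
n=10: reaches L-position 9 → W
n=11: reaches L-position 9 → W
n=12: reaches L-position 9 → W
n=13: only reaches 12(W), 11(W), 10(W), all W → L
n=14: reaches L-position 13 → W
n=15: reaches L-position 13 → W
n=16: reaches L-position 13 → W
n=17: only reaches 16(W), 15(W), 14(W), all W → L
n=18: reaches L-position 17 → W
n=19: reaches L-position 17 → W
n=20: reaches L-position 17 → W
n=21: only reaches 20(W), 19(W), 18(W), all W → L
n=22: reaches L-position 21 → W
n=23: reaches L-position 21 → W
n=24: reaches L-position 21 → W
n=25: only reaches 24(W), 23(W), 22(W), all W → L
n=26: reaches L-position 25 → W
n=27: reaches L-position 25 → W
n=28: reaches L-position 25 → W
n=29: only reaches 28(W), 27(W), 26(W), all W → L
n=30: reaches L-position 29 → W
n=31: reaches L-position 29 → W

29: L, 31: W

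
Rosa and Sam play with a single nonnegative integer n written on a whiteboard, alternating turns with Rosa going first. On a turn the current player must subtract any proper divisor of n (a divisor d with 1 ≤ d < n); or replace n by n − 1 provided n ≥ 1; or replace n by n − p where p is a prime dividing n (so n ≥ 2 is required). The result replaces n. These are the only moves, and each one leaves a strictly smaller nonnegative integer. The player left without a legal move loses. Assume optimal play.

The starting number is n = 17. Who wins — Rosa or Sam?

Rosa wins.

Build the W/L table. Terminal = L. A non-terminal position is W if it has a move to some L; otherwise it is L.
n=0: no move → L
n=1: W (go to 0, an L position)
n=2: W (go to 0, an L position)
n=3: W (go to 0, an L position)
n=4: L (options 2(W), 3(W) are all W)
n=5: W (go to 0, an L position)
n=6: W (go to 4, an L position)
n=7: W (go to 0, an L position)
n=8: W (go to 4, an L position)
n=9: L (options 6(W), 8(W) are all W)
n=10: W (go to 9, an L position)
n=11: W (go to 0, an L position)
n=12: W (go to 9, an L position)
n=13: W (go to 0, an L position)
n=14: L (options 7(W), 12(W), 13(W) are all W)
n=15: W (go to 14, an L position)
n=16: W (go to 14, an L position)
n=17: W (go to 0, an L position)
The starting position 17 is W: Rosa should move to 0, handing over an L position.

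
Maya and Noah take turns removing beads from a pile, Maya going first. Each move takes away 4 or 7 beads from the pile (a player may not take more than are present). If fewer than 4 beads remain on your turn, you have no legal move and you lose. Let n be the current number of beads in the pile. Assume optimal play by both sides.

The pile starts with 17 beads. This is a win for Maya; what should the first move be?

Remove 4, leaving 13.

Compute win/loss labels from the base case upward. A position with no move is L. Any other position is W if it can reach an L in one move, else L.
n=0: no move → L
n=1: no move → L
n=2: no move → L
n=3: no move → L
n=4: reaches L-position 0 → W
n=5: reaches L-position 1 → W
n=6: reaches L-position 2 → W
n=7: reaches L-position 3 → W
n=8: reaches L-position 1 → W
n=9: reaches L-position 2 → W
n=10: reaches L-position 3 → W
n=11: only reaches 7(W), 4(W), all W → L
n=12: only reaches 8(W), 5(W), all W → L
n=13: only reaches 9(W), 6(W), all W → L
n=14: only reaches 10(W), 7(W), all W → L
n=15: reaches L-position 11 → W
n=16: reaches L-position 12 → W
n=17: reaches L-position 13 → W
From 17, the L positions reachable in one move are: 13.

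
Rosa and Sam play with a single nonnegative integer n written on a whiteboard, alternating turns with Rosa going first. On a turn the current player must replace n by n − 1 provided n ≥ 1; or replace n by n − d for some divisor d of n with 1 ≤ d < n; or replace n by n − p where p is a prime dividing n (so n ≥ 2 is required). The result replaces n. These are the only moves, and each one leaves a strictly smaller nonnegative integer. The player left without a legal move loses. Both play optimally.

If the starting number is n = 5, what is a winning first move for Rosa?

Work bottom-up. With no move the player to move loses. Otherwise the position is W if at least one move leads to an L position for the opponent, and L if every move leads to a W.
n=0: no move → L
n=1: reaches L-position 0 → W
n=2: reaches L-position 0 → W
n=3: reaches L-position 0 → W
n=4: only reaches 2(W), 3(W), all W → L
n=5: reaches L-position 0 → W
From 5, the L positions reachable in one move are: 0, 4. Any move reaching one of these is winning.

Move to 0.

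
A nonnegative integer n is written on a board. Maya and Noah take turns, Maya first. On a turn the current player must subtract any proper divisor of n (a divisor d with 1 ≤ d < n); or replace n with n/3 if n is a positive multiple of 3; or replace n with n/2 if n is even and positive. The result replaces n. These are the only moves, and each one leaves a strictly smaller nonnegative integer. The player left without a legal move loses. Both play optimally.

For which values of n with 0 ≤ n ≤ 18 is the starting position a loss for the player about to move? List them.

0, 1, 4, 7, 9, 11, 13, 15, 17

Classify positions by backward induction: terminal positions (no move available) are L. From any other position, the mover wins iff some move reaches an L.
n=0: no move → L
n=1: no move → L
n=2: reaches L-position 1 → W
n=3: reaches L-position 1 → W
n=4: only reaches 2(W), 3(W), all W → L
n=5: reaches L-position 4 → W
n=6: reaches L-position 4 → W
n=7: only reaches 6(W), which is W → L
n=8: reaches L-position 4 → W
n=9: only reaches 3(W), 6(W), 8(W), all W → L
n=10: reaches L-position 9 → W
n=11: only reaches 10(W), which is W → L
n=12: reaches L-position 4 → W
n=13: only reaches 12(W), which is W → L
n=14: reaches L-position 7 → W
n=15: only reaches 5(W), 10(W), 12(W), 14(W), all W → L
n=16: reaches L-position 15 → W
n=17: only reaches 16(W), which is W → L
n=18: reaches L-position 9 → W
Reading off the rows marked L gives the requested list; there are 9 such values of n.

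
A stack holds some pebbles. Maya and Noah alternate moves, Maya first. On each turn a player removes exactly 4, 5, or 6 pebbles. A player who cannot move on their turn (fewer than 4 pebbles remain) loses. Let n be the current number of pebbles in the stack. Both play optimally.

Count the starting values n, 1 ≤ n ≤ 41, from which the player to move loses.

Use the standard recursion: the mover loses at a terminal position; elsewhere, the mover wins exactly when some move hands the opponent an L position.
n=0: no move → L
n=1: no move → L
n=2: no move → L
n=3: no move → L
n=4: W (go to 0, an L position)
n=5: W (go to 1, an L position)
n=6: W (go to 2, an L position)
n=7: W (go to 3, an L position)
n=8: W (go to 3, an L position)
n=9: W (go to 3, an L position)
n=10: L (options 6(W), 5(W), 4(W) are all W)
n=11: L (options 7(W), 6(W), 5(W) are all W)
n=12: L (options 8(W), 7(W), 6(W) are all W)
n=13: L (options 9(W), 8(W), 7(W) are all W)
n=14: W (go to 10, an L position)
n=15: W (go to 11, an L position)
n=16: W (go to 12, an L position)
n=17: W (go to 13, an L position)
n=18: W (go to 13, an L position)
n=19: W (go to 13, an L position)
n=20: L (options 16(W), 15(W), 14(W) are all W)
n=21: L (options 17(W), 16(W), 15(W) are all W)
n=22: L (options 18(W), 17(W), 16(W) are all W)
n=23: L (options 19(W), 18(W), 17(W) are all W)
n=24: W (go to 20, an L position)
n=25: W (go to 21, an L position)
n=26: W (go to 22, an L position)
n=27: W (go to 23, an L position)
n=28: W (go to 23, an L position)
n=29: W (go to 23, an L position)
n=30: L (options 26(W), 25(W), 24(W) are all W)
n=31: L (options 27(W), 26(W), 25(W) are all W)
n=32: L (options 28(W), 27(W), 26(W) are all W)
n=33: L (options 29(W), 28(W), 27(W) are all W)
n=34: W (go to 30, an L position)
n=35: W (go to 31, an L position)
n=36: W (go to 32, an L position)
n=37: W (go to 33, an L position)
n=38: W (go to 33, an L position)
n=39: W (go to 33, an L position)
n=40: L (options 36(W), 35(W), 34(W) are all W)
n=41: L (options 37(W), 36(W), 35(W) are all W)
L entries with 1 ≤ n ≤ 41 (n=0 is outside the asked range and is not counted): n = 1, 2, 3, 10, 11, 12, 13, 20, 21, 22, 23, 30, 31, 32, 33, 40, 41; that makes 17.

17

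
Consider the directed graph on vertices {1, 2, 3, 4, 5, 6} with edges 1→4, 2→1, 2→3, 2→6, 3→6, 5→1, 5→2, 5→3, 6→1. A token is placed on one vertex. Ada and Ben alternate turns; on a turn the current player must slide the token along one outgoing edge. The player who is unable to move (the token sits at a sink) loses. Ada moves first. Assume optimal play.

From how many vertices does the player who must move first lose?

Positions with no move are L. A position that does have a move is losing for the player to move precisely when every available move leads to a winning position for the opponent. Fill in the labels:
Every edge goes from a vertex to one that appears earlier in the order 4, 1, 6, 3, 2, 5, so processing vertices in that order labels each vertex after all of its successors.
4: no outgoing edge → L
1: →4(L), so W
6: →1(W) only, which is W, so L
3: →6(L), so W
2: →6(L), so W
5: →2(W), 3(W), 1(W) — all W, so L
The L vertices are 4, 5, 6; that is 3 in all.

3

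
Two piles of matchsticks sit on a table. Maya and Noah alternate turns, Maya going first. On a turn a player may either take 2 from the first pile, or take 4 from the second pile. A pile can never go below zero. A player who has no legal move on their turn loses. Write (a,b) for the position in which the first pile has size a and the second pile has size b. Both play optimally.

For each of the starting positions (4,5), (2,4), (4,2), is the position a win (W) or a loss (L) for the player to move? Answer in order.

Classify positions by backward induction: terminal positions (no move available) are L. From any other position, the mover wins iff some move reaches an L.
No move ever increases a pile, so every position that can arise here has a ≤ 4 and b ≤ 5; it is enough to label the cells with 0 ≤ a ≤ 4 and 0 ≤ b ≤ 5.
Every move lowers a or b (never raises either), so fill the grid row by row in increasing a, and left to right within a row: each cell's successors are then already labelled.
      b=0  b=1  b=2  b=3  b=4  b=5
a=0:    L    L    L    L    W    W
a=1:    L    L    L    L    W    W
a=2:    W    W    W    W    L    L
a=3:    W    W    W    W    L    L
a=4:    L    L    L    L    W    W
Cells with no legal move (terminal, hence L): (0,0), (0,1), (0,2), (0,3), (1,0), (1,1), (1,2), (1,3).
The remaining L cells, each justified by listing all of its moves:
(2,4): →(0,4)(W), (2,0)(W) — all W, so L
(2,5): →(0,5)(W), (2,1)(W) — all W, so L
(3,4): →(1,4)(W), (3,0)(W) — all W, so L
(3,5): →(1,5)(W), (3,1)(W) — all W, so L
(4,0): →(2,0)(W) only, which is W, so L
(4,1): →(2,1)(W) only, which is W, so L
(4,2): →(2,2)(W) only, which is W, so L
(4,3): →(2,3)(W) only, which is W, so L
Every other cell has at least one move into one of the L cells above, so it is W.
(4,5): the move to (2,5) reaches an L cell, so W
(2,4): one of the L cells justified above, so L
(4,2): one of the L cells justified above, so L

(4,5): W, (2,4): L, (4,2): L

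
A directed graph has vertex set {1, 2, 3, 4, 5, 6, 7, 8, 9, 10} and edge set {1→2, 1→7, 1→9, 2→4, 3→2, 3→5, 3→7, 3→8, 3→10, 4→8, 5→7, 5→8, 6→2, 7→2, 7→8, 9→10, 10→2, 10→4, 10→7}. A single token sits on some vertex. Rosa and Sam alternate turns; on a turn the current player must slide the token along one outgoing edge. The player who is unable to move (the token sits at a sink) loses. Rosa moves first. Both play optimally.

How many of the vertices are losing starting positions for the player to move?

3

Positions with no move are L. A position that does have a move is losing for the player to move precisely when every available move leads to a winning position for the opponent. Fill in the labels:
Every edge goes from a vertex to one that appears earlier in the order 8, 4, 2, 7, 10, 9, 5, 3, 6, 1, so processing vertices in that order labels each vertex after all of its successors.
8: no outgoing edge → L
4: can move to 8, which is L ⇒ W
2: the only move is to 4(W), a W ⇒ L
7: can move to 2, which is L ⇒ W
10: can move to 2, which is L ⇒ W
9: the only move is to 10(W), a W ⇒ L
5: can move to 8, which is L ⇒ W
3: can move to 2, which is L ⇒ W
6: can move to 2, which is L ⇒ W
1: can move to 9, which is L ⇒ W
The L vertices are 2, 8, 9; that is 3 in all.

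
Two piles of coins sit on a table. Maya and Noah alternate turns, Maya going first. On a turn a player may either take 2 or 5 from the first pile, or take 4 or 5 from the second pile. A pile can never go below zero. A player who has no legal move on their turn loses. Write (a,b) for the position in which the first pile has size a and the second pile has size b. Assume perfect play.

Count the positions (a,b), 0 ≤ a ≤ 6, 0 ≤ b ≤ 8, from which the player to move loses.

Work bottom-up. With no move the player to move loses. Otherwise the position is W if at least one move leads to an L position for the opponent, and L if every move leads to a W.
Every move lowers a or b (never raises either), so fill the grid row by row in increasing a, and left to right within a row: each cell's successors are then already labelled.
      b=0  b=1  b=2  b=3  b=4  b=5  b=6  b=7  b=8
a=0:    L    L    L    L    W    W    W    W    W
a=1:    L    L    L    L    W    W    W    W    W
a=2:    W    W    W    W    L    L    L    L    W
a=3:    W    W    W    W    L    L    L    L    W
a=4:    L    L    L    L    W    W    W    W    W
a=5:    W    W    W    W    W    W    W    W    L
a=6:    W    W    W    W    L    L    L    L    W
Cells with no legal move (terminal, hence L): (0,0), (0,1), (0,2), (0,3), (1,0), (1,1), (1,2), (1,3).
The remaining L cells, each justified by listing all of its moves:
(2,4): →(0,4)(W), (2,0)(W) — all W, so L
(2,5): →(0,5)(W), (2,1)(W), (2,0)(W) — all W, so L
(2,6): →(0,6)(W), (2,2)(W), (2,1)(W) — all W, so L
(2,7): →(0,7)(W), (2,3)(W), (2,2)(W) — all W, so L
(3,4): →(1,4)(W), (3,0)(W) — all W, so L
(3,5): →(1,5)(W), (3,1)(W), (3,0)(W) — all W, so L
(3,6): →(1,6)(W), (3,2)(W), (3,1)(W) — all W, so L
(3,7): →(1,7)(W), (3,3)(W), (3,2)(W) — all W, so L
(4,0): →(2,0)(W) only, which is W, so L
(4,1): →(2,1)(W) only, which is W, so L
(4,2): →(2,2)(W) only, which is W, so L
(4,3): →(2,3)(W) only, which is W, so L
(5,8): →(3,8)(W), (0,8)(W), (5,4)(W), (5,3)(W) — all W, so L
(6,4): →(4,4)(W), (1,4)(W), (6,0)(W) — all W, so L
(6,5): →(4,5)(W), (1,5)(W), (6,1)(W), (6,0)(W) — all W, so L
(6,6): →(4,6)(W), (1,6)(W), (6,2)(W), (6,1)(W) — all W, so L
(6,7): →(4,7)(W), (1,7)(W), (6,3)(W), (6,2)(W) — all W, so L
Every other cell has at least one move into one of the L cells above, so it is W.
L cells per row: a=0: 4, a=1: 4, a=2: 4, a=3: 4, a=4: 4, a=5: 1, a=6: 4; total 25.

25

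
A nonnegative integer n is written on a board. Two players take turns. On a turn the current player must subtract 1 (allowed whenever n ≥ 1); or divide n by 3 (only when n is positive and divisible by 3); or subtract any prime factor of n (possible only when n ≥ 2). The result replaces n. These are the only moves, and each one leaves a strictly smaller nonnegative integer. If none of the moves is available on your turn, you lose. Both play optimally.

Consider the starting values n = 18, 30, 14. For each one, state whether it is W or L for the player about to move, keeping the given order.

Classify positions by backward induction: terminal positions (no move available) are L. From any other position, the mover wins iff some move reaches an L.
n=0: no move → L
n=1: reaches L-position 0 → W
n=2: reaches L-position 0 → W
n=3: reaches L-position 0 → W
n=4: only reaches 2(W), 3(W), all W → L
n=5: reaches L-position 0 → W
n=6: reaches L-position 4 → W
n=7: reaches L-position 0 → W
n=8: only reaches 6(W), 7(W), all W → L
n=9: reaches L-position 8 → W
n=10: reaches L-position 8 → W
n=11: reaches L-position 0 → W
n=12: reaches L-position 4 → W
n=13: reaches L-position 0 → W
n=14: only reaches 7(W), 12(W), 13(W), all W → L
n=15: reaches L-position 14 → W
n=16: reaches L-position 14 → W
n=17: reaches L-position 0 → W
n=18: only reaches 6(W), 15(W), 16(W), 17(W), all W → L
n=19: reaches L-position 0 → W
n=20: reaches L-position 18 → W
n=21: reaches L-position 14 → W
n=22: only reaches 11(W), 20(W), 21(W), all W → L
n=23: reaches L-position 0 → W
n=24: reaches L-position 8 → W
n=25: only reaches 20(W), 24(W), all W → L
n=26: reaches L-position 25 → W
n=27: only reaches 9(W), 24(W), 26(W), all W → L
n=28: reaches L-position 27 → W
n=29: reaches L-position 0 → W
n=30: reaches L-position 25 → W

18: L, 30: W, 14: L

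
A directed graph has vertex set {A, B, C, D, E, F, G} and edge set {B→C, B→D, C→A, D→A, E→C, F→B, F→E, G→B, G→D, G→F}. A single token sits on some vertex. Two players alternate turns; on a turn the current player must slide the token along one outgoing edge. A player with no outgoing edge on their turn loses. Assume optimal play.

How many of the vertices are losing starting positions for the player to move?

Build the W/L table. Terminal = L. A non-terminal position is W if it has a move to some L; otherwise it is L.
Every edge goes from a vertex to one that appears earlier in the order A, C, E, D, B, F, G, so processing vertices in that order labels each vertex after all of its successors.
A: no outgoing edge → L
C: reaches L-position A → W
E: only reaches C(W), which is W → L
D: reaches L-position A → W
B: only reaches D(W), C(W), all W → L
F: reaches L-position B → W
G: reaches L-position B → W
The L vertices are A, B, E; that is 3 in all.

3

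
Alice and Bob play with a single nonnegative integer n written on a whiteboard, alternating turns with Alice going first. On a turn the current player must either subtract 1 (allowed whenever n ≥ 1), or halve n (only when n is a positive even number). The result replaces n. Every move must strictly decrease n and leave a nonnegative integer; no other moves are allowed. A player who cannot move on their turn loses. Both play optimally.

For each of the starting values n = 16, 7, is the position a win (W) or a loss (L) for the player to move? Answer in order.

Label each position W (a win for the player to move) or L (a loss). A position with no legal move is L; any other position is W exactly when some move reaches an L, and L when every move reaches a W.
n=0: no move → L
n=1: reaches L-position 0 → W
n=2: only reaches 1(W), which is W → L
n=3: reaches L-position 2 → W
n=4: reaches L-position 2 → W
n=5: only reaches 4(W), which is W → L
n=6: reaches L-position 5 → W
n=7: only reaches 6(W), which is W → L
n=8: reaches L-position 7 → W
n=9: only reaches 8(W), which is W → L
n=10: reaches L-position 5 → W
n=11: only reaches 10(W), which is W → L
n=12: reaches L-position 11 → W
n=13: only reaches 12(W), which is W → L
n=14: reaches L-position 7 → W
n=15: only reaches 14(W), which is W → L
n=16: reaches L-position 15 → W

16: W, 7: L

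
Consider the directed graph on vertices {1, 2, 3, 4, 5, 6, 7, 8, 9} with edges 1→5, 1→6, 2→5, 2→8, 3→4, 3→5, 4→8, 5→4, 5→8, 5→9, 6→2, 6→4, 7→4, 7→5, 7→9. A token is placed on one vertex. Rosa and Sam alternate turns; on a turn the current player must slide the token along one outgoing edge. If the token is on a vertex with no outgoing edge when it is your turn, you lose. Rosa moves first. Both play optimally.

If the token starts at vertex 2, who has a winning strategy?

Compute win/loss labels from the base case upward. A position with no move is L. Any other position is W if it can reach an L in one move, else L.
Every edge goes from a vertex to one that appears earlier in the order 8, 9, 4, 5, 7, 2, 3, 6, 1, so processing vertices in that order labels each vertex after all of its successors.
8: no outgoing edge → L
9: no outgoing edge → L
4: reaches L-position 8 → W
5: reaches L-position 9 → W
7: reaches L-position 9 → W
2: reaches L-position 8 → W
3: only reaches 5(W), 4(W), all W → L
6: only reaches 2(W), 4(W), all W → L
1: reaches L-position 6 → W
The starting position 2 is W: Rosa should move to 8, handing over an L position.

Rosa wins.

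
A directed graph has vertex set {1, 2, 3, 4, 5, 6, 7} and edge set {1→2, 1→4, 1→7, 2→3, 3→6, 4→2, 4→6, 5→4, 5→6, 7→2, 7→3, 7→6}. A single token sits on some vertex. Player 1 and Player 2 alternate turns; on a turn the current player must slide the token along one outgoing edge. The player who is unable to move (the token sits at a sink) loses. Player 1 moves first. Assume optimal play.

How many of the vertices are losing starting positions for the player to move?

Label each position W (a win for the player to move) or L (a loss). A position with no legal move is L; any other position is W exactly when some move reaches an L, and L when every move reaches a W.
Every edge goes from a vertex to one that appears earlier in the order 6, 3, 2, 4, 5, 7, 1, so processing vertices in that order labels each vertex after all of its successors.
6: no outgoing edge → L
3: reaches L-position 6 → W
2: only reaches 3(W), which is W → L
4: reaches L-position 2 → W
5: reaches L-position 6 → W
7: reaches L-position 2 → W
1: reaches L-position 2 → W
The L vertices are 2, 6; that is 2 in all.

2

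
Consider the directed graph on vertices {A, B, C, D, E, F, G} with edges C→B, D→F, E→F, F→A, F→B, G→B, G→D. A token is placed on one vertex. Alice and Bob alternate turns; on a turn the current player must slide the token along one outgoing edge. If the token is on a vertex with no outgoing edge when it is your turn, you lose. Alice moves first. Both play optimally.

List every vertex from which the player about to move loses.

A, B, D, E

Positions with no move are L. A position that does have a move is losing for the player to move precisely when every available move leads to a winning position for the opponent. Fill in the labels:
Every edge goes from a vertex to one that appears earlier in the order B, A, F, E, D, G, C, so processing vertices in that order labels each vertex after all of its successors.
B: no outgoing edge → L
A: no outgoing edge → L
F: W (go to A, an L position)
E: L (sole option F(W) is W)
D: L (sole option F(W) is W)
G: W (go to D, an L position)
C: W (go to B, an L position)
Reading off the rows marked L gives the requested list; there are 4 such vertices.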